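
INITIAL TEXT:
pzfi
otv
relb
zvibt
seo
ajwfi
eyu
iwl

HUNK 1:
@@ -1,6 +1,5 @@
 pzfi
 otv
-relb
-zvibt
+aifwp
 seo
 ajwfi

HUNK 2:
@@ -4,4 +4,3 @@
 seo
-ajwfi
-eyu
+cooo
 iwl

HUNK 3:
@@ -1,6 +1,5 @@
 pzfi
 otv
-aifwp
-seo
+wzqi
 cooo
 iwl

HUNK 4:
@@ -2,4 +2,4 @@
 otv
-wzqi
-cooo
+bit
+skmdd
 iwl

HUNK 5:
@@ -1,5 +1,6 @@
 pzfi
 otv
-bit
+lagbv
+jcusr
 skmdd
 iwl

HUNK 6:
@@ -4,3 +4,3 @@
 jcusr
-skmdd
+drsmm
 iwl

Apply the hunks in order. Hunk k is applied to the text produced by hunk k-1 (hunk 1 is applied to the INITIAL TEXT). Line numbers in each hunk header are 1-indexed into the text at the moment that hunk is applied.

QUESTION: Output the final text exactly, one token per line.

Hunk 1: at line 1 remove [relb,zvibt] add [aifwp] -> 7 lines: pzfi otv aifwp seo ajwfi eyu iwl
Hunk 2: at line 4 remove [ajwfi,eyu] add [cooo] -> 6 lines: pzfi otv aifwp seo cooo iwl
Hunk 3: at line 1 remove [aifwp,seo] add [wzqi] -> 5 lines: pzfi otv wzqi cooo iwl
Hunk 4: at line 2 remove [wzqi,cooo] add [bit,skmdd] -> 5 lines: pzfi otv bit skmdd iwl
Hunk 5: at line 1 remove [bit] add [lagbv,jcusr] -> 6 lines: pzfi otv lagbv jcusr skmdd iwl
Hunk 6: at line 4 remove [skmdd] add [drsmm] -> 6 lines: pzfi otv lagbv jcusr drsmm iwl

Answer: pzfi
otv
lagbv
jcusr
drsmm
iwl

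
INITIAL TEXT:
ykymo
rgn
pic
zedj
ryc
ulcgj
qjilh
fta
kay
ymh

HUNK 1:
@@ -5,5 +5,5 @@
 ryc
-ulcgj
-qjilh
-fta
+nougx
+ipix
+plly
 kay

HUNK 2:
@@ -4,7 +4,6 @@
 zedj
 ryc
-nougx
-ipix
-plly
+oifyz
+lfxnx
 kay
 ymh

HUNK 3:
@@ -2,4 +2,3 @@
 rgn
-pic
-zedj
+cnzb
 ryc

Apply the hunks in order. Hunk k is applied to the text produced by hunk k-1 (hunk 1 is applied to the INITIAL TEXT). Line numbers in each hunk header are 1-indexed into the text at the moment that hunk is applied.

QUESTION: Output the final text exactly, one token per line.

Answer: ykymo
rgn
cnzb
ryc
oifyz
lfxnx
kay
ymh

Derivation:
Hunk 1: at line 5 remove [ulcgj,qjilh,fta] add [nougx,ipix,plly] -> 10 lines: ykymo rgn pic zedj ryc nougx ipix plly kay ymh
Hunk 2: at line 4 remove [nougx,ipix,plly] add [oifyz,lfxnx] -> 9 lines: ykymo rgn pic zedj ryc oifyz lfxnx kay ymh
Hunk 3: at line 2 remove [pic,zedj] add [cnzb] -> 8 lines: ykymo rgn cnzb ryc oifyz lfxnx kay ymh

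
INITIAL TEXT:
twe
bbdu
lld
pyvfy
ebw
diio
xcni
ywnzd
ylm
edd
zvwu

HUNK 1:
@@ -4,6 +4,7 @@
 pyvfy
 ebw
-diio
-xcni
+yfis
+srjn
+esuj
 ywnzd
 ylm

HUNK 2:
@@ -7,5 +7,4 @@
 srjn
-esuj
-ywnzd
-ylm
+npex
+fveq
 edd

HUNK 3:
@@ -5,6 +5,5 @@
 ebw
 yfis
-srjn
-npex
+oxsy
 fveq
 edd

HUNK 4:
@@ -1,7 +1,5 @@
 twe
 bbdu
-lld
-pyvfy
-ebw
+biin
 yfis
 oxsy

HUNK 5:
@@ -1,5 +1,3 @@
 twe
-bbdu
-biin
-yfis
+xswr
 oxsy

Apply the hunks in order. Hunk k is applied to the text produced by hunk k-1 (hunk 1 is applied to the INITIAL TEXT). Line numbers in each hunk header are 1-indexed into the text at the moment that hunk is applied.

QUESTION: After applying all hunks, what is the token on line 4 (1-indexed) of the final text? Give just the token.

Answer: fveq

Derivation:
Hunk 1: at line 4 remove [diio,xcni] add [yfis,srjn,esuj] -> 12 lines: twe bbdu lld pyvfy ebw yfis srjn esuj ywnzd ylm edd zvwu
Hunk 2: at line 7 remove [esuj,ywnzd,ylm] add [npex,fveq] -> 11 lines: twe bbdu lld pyvfy ebw yfis srjn npex fveq edd zvwu
Hunk 3: at line 5 remove [srjn,npex] add [oxsy] -> 10 lines: twe bbdu lld pyvfy ebw yfis oxsy fveq edd zvwu
Hunk 4: at line 1 remove [lld,pyvfy,ebw] add [biin] -> 8 lines: twe bbdu biin yfis oxsy fveq edd zvwu
Hunk 5: at line 1 remove [bbdu,biin,yfis] add [xswr] -> 6 lines: twe xswr oxsy fveq edd zvwu
Final line 4: fveq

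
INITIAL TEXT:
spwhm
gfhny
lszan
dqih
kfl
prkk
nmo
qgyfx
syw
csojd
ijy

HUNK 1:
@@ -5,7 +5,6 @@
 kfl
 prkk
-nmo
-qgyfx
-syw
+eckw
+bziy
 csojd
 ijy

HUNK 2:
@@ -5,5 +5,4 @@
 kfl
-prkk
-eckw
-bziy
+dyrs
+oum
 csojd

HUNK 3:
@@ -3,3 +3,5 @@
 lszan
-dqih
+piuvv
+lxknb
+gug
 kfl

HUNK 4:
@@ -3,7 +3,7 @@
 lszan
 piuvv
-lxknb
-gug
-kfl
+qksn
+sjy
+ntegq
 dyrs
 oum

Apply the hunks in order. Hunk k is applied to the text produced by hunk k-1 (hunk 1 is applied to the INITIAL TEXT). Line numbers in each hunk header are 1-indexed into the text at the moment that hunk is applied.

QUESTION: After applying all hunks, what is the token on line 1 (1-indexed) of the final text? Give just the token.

Answer: spwhm

Derivation:
Hunk 1: at line 5 remove [nmo,qgyfx,syw] add [eckw,bziy] -> 10 lines: spwhm gfhny lszan dqih kfl prkk eckw bziy csojd ijy
Hunk 2: at line 5 remove [prkk,eckw,bziy] add [dyrs,oum] -> 9 lines: spwhm gfhny lszan dqih kfl dyrs oum csojd ijy
Hunk 3: at line 3 remove [dqih] add [piuvv,lxknb,gug] -> 11 lines: spwhm gfhny lszan piuvv lxknb gug kfl dyrs oum csojd ijy
Hunk 4: at line 3 remove [lxknb,gug,kfl] add [qksn,sjy,ntegq] -> 11 lines: spwhm gfhny lszan piuvv qksn sjy ntegq dyrs oum csojd ijy
Final line 1: spwhm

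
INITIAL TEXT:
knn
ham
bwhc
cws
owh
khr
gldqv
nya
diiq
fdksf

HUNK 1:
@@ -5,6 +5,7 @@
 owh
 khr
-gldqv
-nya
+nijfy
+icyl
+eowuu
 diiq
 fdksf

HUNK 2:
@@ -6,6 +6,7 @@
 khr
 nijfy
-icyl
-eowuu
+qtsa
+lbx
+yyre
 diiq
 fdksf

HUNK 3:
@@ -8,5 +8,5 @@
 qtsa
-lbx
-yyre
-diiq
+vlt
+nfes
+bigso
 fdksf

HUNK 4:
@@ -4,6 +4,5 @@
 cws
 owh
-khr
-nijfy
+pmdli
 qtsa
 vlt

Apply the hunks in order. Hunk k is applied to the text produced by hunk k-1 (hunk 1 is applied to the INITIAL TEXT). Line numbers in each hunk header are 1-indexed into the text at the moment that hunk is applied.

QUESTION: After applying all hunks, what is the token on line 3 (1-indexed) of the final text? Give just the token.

Hunk 1: at line 5 remove [gldqv,nya] add [nijfy,icyl,eowuu] -> 11 lines: knn ham bwhc cws owh khr nijfy icyl eowuu diiq fdksf
Hunk 2: at line 6 remove [icyl,eowuu] add [qtsa,lbx,yyre] -> 12 lines: knn ham bwhc cws owh khr nijfy qtsa lbx yyre diiq fdksf
Hunk 3: at line 8 remove [lbx,yyre,diiq] add [vlt,nfes,bigso] -> 12 lines: knn ham bwhc cws owh khr nijfy qtsa vlt nfes bigso fdksf
Hunk 4: at line 4 remove [khr,nijfy] add [pmdli] -> 11 lines: knn ham bwhc cws owh pmdli qtsa vlt nfes bigso fdksf
Final line 3: bwhc

Answer: bwhc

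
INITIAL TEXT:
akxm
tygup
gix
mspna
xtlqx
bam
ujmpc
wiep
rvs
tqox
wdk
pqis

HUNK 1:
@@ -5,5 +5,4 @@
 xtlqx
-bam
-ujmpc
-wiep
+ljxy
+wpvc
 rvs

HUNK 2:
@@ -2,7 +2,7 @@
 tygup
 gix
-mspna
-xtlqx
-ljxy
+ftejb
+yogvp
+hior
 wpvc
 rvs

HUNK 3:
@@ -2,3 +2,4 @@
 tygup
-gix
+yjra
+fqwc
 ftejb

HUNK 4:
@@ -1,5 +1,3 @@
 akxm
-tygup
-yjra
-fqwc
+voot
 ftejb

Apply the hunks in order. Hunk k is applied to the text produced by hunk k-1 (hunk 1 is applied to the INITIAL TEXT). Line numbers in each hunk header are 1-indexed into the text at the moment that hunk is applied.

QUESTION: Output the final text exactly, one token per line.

Answer: akxm
voot
ftejb
yogvp
hior
wpvc
rvs
tqox
wdk
pqis

Derivation:
Hunk 1: at line 5 remove [bam,ujmpc,wiep] add [ljxy,wpvc] -> 11 lines: akxm tygup gix mspna xtlqx ljxy wpvc rvs tqox wdk pqis
Hunk 2: at line 2 remove [mspna,xtlqx,ljxy] add [ftejb,yogvp,hior] -> 11 lines: akxm tygup gix ftejb yogvp hior wpvc rvs tqox wdk pqis
Hunk 3: at line 2 remove [gix] add [yjra,fqwc] -> 12 lines: akxm tygup yjra fqwc ftejb yogvp hior wpvc rvs tqox wdk pqis
Hunk 4: at line 1 remove [tygup,yjra,fqwc] add [voot] -> 10 lines: akxm voot ftejb yogvp hior wpvc rvs tqox wdk pqis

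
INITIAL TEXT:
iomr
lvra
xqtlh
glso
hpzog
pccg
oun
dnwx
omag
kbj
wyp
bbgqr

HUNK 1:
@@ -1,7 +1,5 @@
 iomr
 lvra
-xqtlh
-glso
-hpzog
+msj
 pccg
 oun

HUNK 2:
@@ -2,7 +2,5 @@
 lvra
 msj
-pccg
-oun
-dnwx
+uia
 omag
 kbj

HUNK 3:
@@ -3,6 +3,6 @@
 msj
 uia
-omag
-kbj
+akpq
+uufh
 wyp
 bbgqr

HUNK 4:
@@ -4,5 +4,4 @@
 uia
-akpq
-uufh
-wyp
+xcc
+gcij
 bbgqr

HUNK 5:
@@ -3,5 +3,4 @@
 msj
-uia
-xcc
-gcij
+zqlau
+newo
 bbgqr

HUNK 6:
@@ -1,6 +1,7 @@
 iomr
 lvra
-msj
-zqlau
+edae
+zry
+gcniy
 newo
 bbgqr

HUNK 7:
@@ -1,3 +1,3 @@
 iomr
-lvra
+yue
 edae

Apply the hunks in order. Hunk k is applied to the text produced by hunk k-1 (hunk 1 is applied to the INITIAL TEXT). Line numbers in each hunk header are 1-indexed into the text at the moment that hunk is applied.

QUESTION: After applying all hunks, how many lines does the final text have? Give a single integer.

Hunk 1: at line 1 remove [xqtlh,glso,hpzog] add [msj] -> 10 lines: iomr lvra msj pccg oun dnwx omag kbj wyp bbgqr
Hunk 2: at line 2 remove [pccg,oun,dnwx] add [uia] -> 8 lines: iomr lvra msj uia omag kbj wyp bbgqr
Hunk 3: at line 3 remove [omag,kbj] add [akpq,uufh] -> 8 lines: iomr lvra msj uia akpq uufh wyp bbgqr
Hunk 4: at line 4 remove [akpq,uufh,wyp] add [xcc,gcij] -> 7 lines: iomr lvra msj uia xcc gcij bbgqr
Hunk 5: at line 3 remove [uia,xcc,gcij] add [zqlau,newo] -> 6 lines: iomr lvra msj zqlau newo bbgqr
Hunk 6: at line 1 remove [msj,zqlau] add [edae,zry,gcniy] -> 7 lines: iomr lvra edae zry gcniy newo bbgqr
Hunk 7: at line 1 remove [lvra] add [yue] -> 7 lines: iomr yue edae zry gcniy newo bbgqr
Final line count: 7

Answer: 7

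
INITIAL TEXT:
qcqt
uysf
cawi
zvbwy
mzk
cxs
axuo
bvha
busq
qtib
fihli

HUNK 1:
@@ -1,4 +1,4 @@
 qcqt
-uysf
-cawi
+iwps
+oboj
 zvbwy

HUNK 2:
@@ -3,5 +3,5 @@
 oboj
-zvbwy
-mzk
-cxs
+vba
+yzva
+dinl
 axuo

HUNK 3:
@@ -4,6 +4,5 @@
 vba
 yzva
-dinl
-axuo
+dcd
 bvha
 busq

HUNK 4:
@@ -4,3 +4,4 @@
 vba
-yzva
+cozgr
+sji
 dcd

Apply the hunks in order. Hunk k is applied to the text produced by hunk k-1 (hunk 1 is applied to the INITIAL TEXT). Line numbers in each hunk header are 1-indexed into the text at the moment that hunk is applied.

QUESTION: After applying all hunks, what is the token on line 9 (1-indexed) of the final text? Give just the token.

Hunk 1: at line 1 remove [uysf,cawi] add [iwps,oboj] -> 11 lines: qcqt iwps oboj zvbwy mzk cxs axuo bvha busq qtib fihli
Hunk 2: at line 3 remove [zvbwy,mzk,cxs] add [vba,yzva,dinl] -> 11 lines: qcqt iwps oboj vba yzva dinl axuo bvha busq qtib fihli
Hunk 3: at line 4 remove [dinl,axuo] add [dcd] -> 10 lines: qcqt iwps oboj vba yzva dcd bvha busq qtib fihli
Hunk 4: at line 4 remove [yzva] add [cozgr,sji] -> 11 lines: qcqt iwps oboj vba cozgr sji dcd bvha busq qtib fihli
Final line 9: busq

Answer: busq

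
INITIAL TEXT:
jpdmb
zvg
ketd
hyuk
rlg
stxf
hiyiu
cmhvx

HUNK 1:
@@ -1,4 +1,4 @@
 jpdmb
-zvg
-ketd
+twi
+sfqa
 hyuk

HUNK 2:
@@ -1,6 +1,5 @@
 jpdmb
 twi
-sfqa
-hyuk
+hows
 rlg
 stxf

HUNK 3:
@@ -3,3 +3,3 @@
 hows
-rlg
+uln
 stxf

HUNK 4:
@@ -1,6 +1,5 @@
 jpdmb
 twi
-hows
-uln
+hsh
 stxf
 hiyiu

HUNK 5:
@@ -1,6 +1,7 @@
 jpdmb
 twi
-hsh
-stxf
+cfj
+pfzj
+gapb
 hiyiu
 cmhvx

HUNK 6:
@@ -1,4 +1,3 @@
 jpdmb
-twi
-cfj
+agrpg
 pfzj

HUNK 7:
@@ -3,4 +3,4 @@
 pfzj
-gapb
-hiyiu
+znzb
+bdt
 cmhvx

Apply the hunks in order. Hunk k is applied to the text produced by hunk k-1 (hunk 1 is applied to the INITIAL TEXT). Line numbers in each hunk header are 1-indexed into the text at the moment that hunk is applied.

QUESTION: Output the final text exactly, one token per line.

Hunk 1: at line 1 remove [zvg,ketd] add [twi,sfqa] -> 8 lines: jpdmb twi sfqa hyuk rlg stxf hiyiu cmhvx
Hunk 2: at line 1 remove [sfqa,hyuk] add [hows] -> 7 lines: jpdmb twi hows rlg stxf hiyiu cmhvx
Hunk 3: at line 3 remove [rlg] add [uln] -> 7 lines: jpdmb twi hows uln stxf hiyiu cmhvx
Hunk 4: at line 1 remove [hows,uln] add [hsh] -> 6 lines: jpdmb twi hsh stxf hiyiu cmhvx
Hunk 5: at line 1 remove [hsh,stxf] add [cfj,pfzj,gapb] -> 7 lines: jpdmb twi cfj pfzj gapb hiyiu cmhvx
Hunk 6: at line 1 remove [twi,cfj] add [agrpg] -> 6 lines: jpdmb agrpg pfzj gapb hiyiu cmhvx
Hunk 7: at line 3 remove [gapb,hiyiu] add [znzb,bdt] -> 6 lines: jpdmb agrpg pfzj znzb bdt cmhvx

Answer: jpdmb
agrpg
pfzj
znzb
bdt
cmhvx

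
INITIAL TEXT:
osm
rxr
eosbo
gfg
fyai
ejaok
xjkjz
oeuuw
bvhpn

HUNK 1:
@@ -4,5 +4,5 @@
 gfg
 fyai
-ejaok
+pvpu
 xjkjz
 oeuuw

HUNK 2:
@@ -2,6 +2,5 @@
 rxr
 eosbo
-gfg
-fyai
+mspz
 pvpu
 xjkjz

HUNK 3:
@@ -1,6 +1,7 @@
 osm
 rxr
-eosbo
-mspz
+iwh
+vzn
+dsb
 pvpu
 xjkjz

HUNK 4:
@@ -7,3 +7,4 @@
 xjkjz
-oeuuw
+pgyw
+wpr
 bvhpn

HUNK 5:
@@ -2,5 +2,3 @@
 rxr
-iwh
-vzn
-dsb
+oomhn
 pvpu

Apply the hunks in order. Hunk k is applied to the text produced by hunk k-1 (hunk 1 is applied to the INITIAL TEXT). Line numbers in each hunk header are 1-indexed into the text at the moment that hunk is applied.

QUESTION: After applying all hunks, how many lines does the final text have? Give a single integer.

Answer: 8

Derivation:
Hunk 1: at line 4 remove [ejaok] add [pvpu] -> 9 lines: osm rxr eosbo gfg fyai pvpu xjkjz oeuuw bvhpn
Hunk 2: at line 2 remove [gfg,fyai] add [mspz] -> 8 lines: osm rxr eosbo mspz pvpu xjkjz oeuuw bvhpn
Hunk 3: at line 1 remove [eosbo,mspz] add [iwh,vzn,dsb] -> 9 lines: osm rxr iwh vzn dsb pvpu xjkjz oeuuw bvhpn
Hunk 4: at line 7 remove [oeuuw] add [pgyw,wpr] -> 10 lines: osm rxr iwh vzn dsb pvpu xjkjz pgyw wpr bvhpn
Hunk 5: at line 2 remove [iwh,vzn,dsb] add [oomhn] -> 8 lines: osm rxr oomhn pvpu xjkjz pgyw wpr bvhpn
Final line count: 8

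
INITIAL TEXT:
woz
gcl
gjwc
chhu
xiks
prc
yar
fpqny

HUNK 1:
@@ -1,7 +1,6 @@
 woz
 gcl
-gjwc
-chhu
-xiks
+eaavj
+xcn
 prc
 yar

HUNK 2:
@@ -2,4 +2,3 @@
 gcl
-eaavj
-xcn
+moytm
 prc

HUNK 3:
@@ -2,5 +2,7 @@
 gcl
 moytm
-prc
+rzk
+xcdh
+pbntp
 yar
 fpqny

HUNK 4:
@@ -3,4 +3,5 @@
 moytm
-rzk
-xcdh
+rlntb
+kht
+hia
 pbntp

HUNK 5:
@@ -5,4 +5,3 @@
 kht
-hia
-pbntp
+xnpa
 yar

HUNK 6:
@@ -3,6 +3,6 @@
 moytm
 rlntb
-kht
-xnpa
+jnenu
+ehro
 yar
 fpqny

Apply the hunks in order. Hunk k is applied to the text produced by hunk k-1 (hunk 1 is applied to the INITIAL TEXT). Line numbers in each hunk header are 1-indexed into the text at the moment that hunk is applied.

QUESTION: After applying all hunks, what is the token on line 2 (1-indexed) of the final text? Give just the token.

Hunk 1: at line 1 remove [gjwc,chhu,xiks] add [eaavj,xcn] -> 7 lines: woz gcl eaavj xcn prc yar fpqny
Hunk 2: at line 2 remove [eaavj,xcn] add [moytm] -> 6 lines: woz gcl moytm prc yar fpqny
Hunk 3: at line 2 remove [prc] add [rzk,xcdh,pbntp] -> 8 lines: woz gcl moytm rzk xcdh pbntp yar fpqny
Hunk 4: at line 3 remove [rzk,xcdh] add [rlntb,kht,hia] -> 9 lines: woz gcl moytm rlntb kht hia pbntp yar fpqny
Hunk 5: at line 5 remove [hia,pbntp] add [xnpa] -> 8 lines: woz gcl moytm rlntb kht xnpa yar fpqny
Hunk 6: at line 3 remove [kht,xnpa] add [jnenu,ehro] -> 8 lines: woz gcl moytm rlntb jnenu ehro yar fpqny
Final line 2: gcl

Answer: gcl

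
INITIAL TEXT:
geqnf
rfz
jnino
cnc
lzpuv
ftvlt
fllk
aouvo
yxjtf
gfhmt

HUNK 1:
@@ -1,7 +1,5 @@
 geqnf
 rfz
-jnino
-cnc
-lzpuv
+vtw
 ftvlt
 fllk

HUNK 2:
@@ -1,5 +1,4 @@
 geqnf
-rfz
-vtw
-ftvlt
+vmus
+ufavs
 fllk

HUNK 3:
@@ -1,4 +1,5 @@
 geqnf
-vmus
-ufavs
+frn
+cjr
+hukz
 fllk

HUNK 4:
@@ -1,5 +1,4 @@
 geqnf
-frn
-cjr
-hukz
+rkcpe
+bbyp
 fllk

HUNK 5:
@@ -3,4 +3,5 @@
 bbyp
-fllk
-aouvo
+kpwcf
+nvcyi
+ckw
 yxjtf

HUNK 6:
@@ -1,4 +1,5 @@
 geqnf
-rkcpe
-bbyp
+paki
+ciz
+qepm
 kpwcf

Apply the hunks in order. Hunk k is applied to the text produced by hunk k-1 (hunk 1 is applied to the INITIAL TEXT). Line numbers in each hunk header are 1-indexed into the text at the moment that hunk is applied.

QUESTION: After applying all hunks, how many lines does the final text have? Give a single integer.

Answer: 9

Derivation:
Hunk 1: at line 1 remove [jnino,cnc,lzpuv] add [vtw] -> 8 lines: geqnf rfz vtw ftvlt fllk aouvo yxjtf gfhmt
Hunk 2: at line 1 remove [rfz,vtw,ftvlt] add [vmus,ufavs] -> 7 lines: geqnf vmus ufavs fllk aouvo yxjtf gfhmt
Hunk 3: at line 1 remove [vmus,ufavs] add [frn,cjr,hukz] -> 8 lines: geqnf frn cjr hukz fllk aouvo yxjtf gfhmt
Hunk 4: at line 1 remove [frn,cjr,hukz] add [rkcpe,bbyp] -> 7 lines: geqnf rkcpe bbyp fllk aouvo yxjtf gfhmt
Hunk 5: at line 3 remove [fllk,aouvo] add [kpwcf,nvcyi,ckw] -> 8 lines: geqnf rkcpe bbyp kpwcf nvcyi ckw yxjtf gfhmt
Hunk 6: at line 1 remove [rkcpe,bbyp] add [paki,ciz,qepm] -> 9 lines: geqnf paki ciz qepm kpwcf nvcyi ckw yxjtf gfhmt
Final line count: 9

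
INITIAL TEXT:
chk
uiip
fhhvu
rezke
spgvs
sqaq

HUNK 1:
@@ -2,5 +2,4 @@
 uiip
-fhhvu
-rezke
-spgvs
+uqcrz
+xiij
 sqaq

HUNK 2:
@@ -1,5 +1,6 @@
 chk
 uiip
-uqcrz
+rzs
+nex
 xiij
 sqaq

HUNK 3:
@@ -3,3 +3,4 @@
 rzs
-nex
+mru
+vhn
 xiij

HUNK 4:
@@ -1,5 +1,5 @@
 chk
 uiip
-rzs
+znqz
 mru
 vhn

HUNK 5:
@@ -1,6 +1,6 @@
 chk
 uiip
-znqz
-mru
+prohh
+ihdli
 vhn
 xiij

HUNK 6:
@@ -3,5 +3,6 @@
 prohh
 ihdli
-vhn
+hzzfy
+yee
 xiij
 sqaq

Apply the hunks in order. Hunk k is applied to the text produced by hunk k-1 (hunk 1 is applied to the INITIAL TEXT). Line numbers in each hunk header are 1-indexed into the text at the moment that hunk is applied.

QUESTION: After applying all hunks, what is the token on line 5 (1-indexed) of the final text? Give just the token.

Hunk 1: at line 2 remove [fhhvu,rezke,spgvs] add [uqcrz,xiij] -> 5 lines: chk uiip uqcrz xiij sqaq
Hunk 2: at line 1 remove [uqcrz] add [rzs,nex] -> 6 lines: chk uiip rzs nex xiij sqaq
Hunk 3: at line 3 remove [nex] add [mru,vhn] -> 7 lines: chk uiip rzs mru vhn xiij sqaq
Hunk 4: at line 1 remove [rzs] add [znqz] -> 7 lines: chk uiip znqz mru vhn xiij sqaq
Hunk 5: at line 1 remove [znqz,mru] add [prohh,ihdli] -> 7 lines: chk uiip prohh ihdli vhn xiij sqaq
Hunk 6: at line 3 remove [vhn] add [hzzfy,yee] -> 8 lines: chk uiip prohh ihdli hzzfy yee xiij sqaq
Final line 5: hzzfy

Answer: hzzfy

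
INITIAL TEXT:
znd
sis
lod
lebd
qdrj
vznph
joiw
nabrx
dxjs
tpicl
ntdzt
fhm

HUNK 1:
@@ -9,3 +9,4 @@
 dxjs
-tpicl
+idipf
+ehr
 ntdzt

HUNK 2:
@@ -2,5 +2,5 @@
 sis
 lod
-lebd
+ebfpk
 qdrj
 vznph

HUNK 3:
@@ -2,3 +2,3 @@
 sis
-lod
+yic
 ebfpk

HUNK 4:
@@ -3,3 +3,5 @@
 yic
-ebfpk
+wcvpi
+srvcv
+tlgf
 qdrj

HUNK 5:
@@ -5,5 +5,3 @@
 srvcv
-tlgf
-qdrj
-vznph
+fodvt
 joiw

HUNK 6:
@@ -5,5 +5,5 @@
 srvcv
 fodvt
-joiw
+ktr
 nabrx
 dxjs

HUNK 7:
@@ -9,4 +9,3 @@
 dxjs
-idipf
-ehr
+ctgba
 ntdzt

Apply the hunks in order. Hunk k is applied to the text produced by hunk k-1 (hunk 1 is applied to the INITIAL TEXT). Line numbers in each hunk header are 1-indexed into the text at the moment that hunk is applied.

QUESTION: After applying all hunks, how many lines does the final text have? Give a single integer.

Hunk 1: at line 9 remove [tpicl] add [idipf,ehr] -> 13 lines: znd sis lod lebd qdrj vznph joiw nabrx dxjs idipf ehr ntdzt fhm
Hunk 2: at line 2 remove [lebd] add [ebfpk] -> 13 lines: znd sis lod ebfpk qdrj vznph joiw nabrx dxjs idipf ehr ntdzt fhm
Hunk 3: at line 2 remove [lod] add [yic] -> 13 lines: znd sis yic ebfpk qdrj vznph joiw nabrx dxjs idipf ehr ntdzt fhm
Hunk 4: at line 3 remove [ebfpk] add [wcvpi,srvcv,tlgf] -> 15 lines: znd sis yic wcvpi srvcv tlgf qdrj vznph joiw nabrx dxjs idipf ehr ntdzt fhm
Hunk 5: at line 5 remove [tlgf,qdrj,vznph] add [fodvt] -> 13 lines: znd sis yic wcvpi srvcv fodvt joiw nabrx dxjs idipf ehr ntdzt fhm
Hunk 6: at line 5 remove [joiw] add [ktr] -> 13 lines: znd sis yic wcvpi srvcv fodvt ktr nabrx dxjs idipf ehr ntdzt fhm
Hunk 7: at line 9 remove [idipf,ehr] add [ctgba] -> 12 lines: znd sis yic wcvpi srvcv fodvt ktr nabrx dxjs ctgba ntdzt fhm
Final line count: 12

Answer: 12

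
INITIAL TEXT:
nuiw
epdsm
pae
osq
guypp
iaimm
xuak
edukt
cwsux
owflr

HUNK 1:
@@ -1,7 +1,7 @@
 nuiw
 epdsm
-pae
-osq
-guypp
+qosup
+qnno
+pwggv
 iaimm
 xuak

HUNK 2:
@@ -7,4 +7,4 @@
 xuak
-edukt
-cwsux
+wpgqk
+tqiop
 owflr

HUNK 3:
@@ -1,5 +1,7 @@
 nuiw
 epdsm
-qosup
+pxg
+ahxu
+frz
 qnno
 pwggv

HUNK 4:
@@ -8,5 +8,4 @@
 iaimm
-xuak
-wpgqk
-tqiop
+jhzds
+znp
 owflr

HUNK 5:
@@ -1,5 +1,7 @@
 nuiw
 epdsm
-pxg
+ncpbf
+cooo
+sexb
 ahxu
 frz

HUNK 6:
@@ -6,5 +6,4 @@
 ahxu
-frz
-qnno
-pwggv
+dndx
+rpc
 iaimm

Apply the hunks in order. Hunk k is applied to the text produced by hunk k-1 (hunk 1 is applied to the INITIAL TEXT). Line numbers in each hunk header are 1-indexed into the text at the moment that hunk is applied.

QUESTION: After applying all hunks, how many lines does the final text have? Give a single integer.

Answer: 12

Derivation:
Hunk 1: at line 1 remove [pae,osq,guypp] add [qosup,qnno,pwggv] -> 10 lines: nuiw epdsm qosup qnno pwggv iaimm xuak edukt cwsux owflr
Hunk 2: at line 7 remove [edukt,cwsux] add [wpgqk,tqiop] -> 10 lines: nuiw epdsm qosup qnno pwggv iaimm xuak wpgqk tqiop owflr
Hunk 3: at line 1 remove [qosup] add [pxg,ahxu,frz] -> 12 lines: nuiw epdsm pxg ahxu frz qnno pwggv iaimm xuak wpgqk tqiop owflr
Hunk 4: at line 8 remove [xuak,wpgqk,tqiop] add [jhzds,znp] -> 11 lines: nuiw epdsm pxg ahxu frz qnno pwggv iaimm jhzds znp owflr
Hunk 5: at line 1 remove [pxg] add [ncpbf,cooo,sexb] -> 13 lines: nuiw epdsm ncpbf cooo sexb ahxu frz qnno pwggv iaimm jhzds znp owflr
Hunk 6: at line 6 remove [frz,qnno,pwggv] add [dndx,rpc] -> 12 lines: nuiw epdsm ncpbf cooo sexb ahxu dndx rpc iaimm jhzds znp owflr
Final line count: 12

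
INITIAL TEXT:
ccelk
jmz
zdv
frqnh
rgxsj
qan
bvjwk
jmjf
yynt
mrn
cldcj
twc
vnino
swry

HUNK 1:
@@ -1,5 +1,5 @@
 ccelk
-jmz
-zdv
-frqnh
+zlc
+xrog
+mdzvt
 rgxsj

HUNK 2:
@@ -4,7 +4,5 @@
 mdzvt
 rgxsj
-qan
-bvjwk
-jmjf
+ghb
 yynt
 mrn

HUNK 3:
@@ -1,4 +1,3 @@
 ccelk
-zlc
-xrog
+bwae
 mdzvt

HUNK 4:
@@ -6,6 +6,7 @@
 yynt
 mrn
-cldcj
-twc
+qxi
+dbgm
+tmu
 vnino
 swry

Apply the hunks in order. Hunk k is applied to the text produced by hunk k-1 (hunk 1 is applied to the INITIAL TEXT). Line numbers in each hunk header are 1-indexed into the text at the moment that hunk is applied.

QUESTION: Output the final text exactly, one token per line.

Answer: ccelk
bwae
mdzvt
rgxsj
ghb
yynt
mrn
qxi
dbgm
tmu
vnino
swry

Derivation:
Hunk 1: at line 1 remove [jmz,zdv,frqnh] add [zlc,xrog,mdzvt] -> 14 lines: ccelk zlc xrog mdzvt rgxsj qan bvjwk jmjf yynt mrn cldcj twc vnino swry
Hunk 2: at line 4 remove [qan,bvjwk,jmjf] add [ghb] -> 12 lines: ccelk zlc xrog mdzvt rgxsj ghb yynt mrn cldcj twc vnino swry
Hunk 3: at line 1 remove [zlc,xrog] add [bwae] -> 11 lines: ccelk bwae mdzvt rgxsj ghb yynt mrn cldcj twc vnino swry
Hunk 4: at line 6 remove [cldcj,twc] add [qxi,dbgm,tmu] -> 12 lines: ccelk bwae mdzvt rgxsj ghb yynt mrn qxi dbgm tmu vnino swry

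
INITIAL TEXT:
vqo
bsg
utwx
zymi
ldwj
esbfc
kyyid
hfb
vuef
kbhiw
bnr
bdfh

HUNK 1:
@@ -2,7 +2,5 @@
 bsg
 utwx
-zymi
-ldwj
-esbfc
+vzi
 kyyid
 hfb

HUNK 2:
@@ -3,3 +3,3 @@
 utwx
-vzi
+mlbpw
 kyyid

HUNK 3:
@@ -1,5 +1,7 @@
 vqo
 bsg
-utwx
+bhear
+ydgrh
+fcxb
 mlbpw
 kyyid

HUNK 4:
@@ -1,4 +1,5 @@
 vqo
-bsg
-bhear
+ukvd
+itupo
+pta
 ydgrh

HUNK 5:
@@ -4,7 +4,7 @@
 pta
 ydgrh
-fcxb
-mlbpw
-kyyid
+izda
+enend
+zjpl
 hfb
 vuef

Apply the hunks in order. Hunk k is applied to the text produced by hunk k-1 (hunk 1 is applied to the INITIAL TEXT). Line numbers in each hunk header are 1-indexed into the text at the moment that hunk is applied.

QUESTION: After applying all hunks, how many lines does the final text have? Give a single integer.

Answer: 13

Derivation:
Hunk 1: at line 2 remove [zymi,ldwj,esbfc] add [vzi] -> 10 lines: vqo bsg utwx vzi kyyid hfb vuef kbhiw bnr bdfh
Hunk 2: at line 3 remove [vzi] add [mlbpw] -> 10 lines: vqo bsg utwx mlbpw kyyid hfb vuef kbhiw bnr bdfh
Hunk 3: at line 1 remove [utwx] add [bhear,ydgrh,fcxb] -> 12 lines: vqo bsg bhear ydgrh fcxb mlbpw kyyid hfb vuef kbhiw bnr bdfh
Hunk 4: at line 1 remove [bsg,bhear] add [ukvd,itupo,pta] -> 13 lines: vqo ukvd itupo pta ydgrh fcxb mlbpw kyyid hfb vuef kbhiw bnr bdfh
Hunk 5: at line 4 remove [fcxb,mlbpw,kyyid] add [izda,enend,zjpl] -> 13 lines: vqo ukvd itupo pta ydgrh izda enend zjpl hfb vuef kbhiw bnr bdfh
Final line count: 13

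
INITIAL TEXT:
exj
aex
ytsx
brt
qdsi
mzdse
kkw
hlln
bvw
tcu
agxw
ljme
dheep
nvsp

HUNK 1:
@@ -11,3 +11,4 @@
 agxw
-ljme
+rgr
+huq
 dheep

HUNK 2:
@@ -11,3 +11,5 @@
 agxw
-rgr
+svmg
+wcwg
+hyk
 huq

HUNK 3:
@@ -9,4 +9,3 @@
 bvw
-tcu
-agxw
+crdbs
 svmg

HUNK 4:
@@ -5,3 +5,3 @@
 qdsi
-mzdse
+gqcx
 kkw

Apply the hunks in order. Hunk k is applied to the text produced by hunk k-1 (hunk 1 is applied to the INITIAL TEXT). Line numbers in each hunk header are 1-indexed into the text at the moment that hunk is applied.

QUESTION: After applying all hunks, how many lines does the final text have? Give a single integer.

Answer: 16

Derivation:
Hunk 1: at line 11 remove [ljme] add [rgr,huq] -> 15 lines: exj aex ytsx brt qdsi mzdse kkw hlln bvw tcu agxw rgr huq dheep nvsp
Hunk 2: at line 11 remove [rgr] add [svmg,wcwg,hyk] -> 17 lines: exj aex ytsx brt qdsi mzdse kkw hlln bvw tcu agxw svmg wcwg hyk huq dheep nvsp
Hunk 3: at line 9 remove [tcu,agxw] add [crdbs] -> 16 lines: exj aex ytsx brt qdsi mzdse kkw hlln bvw crdbs svmg wcwg hyk huq dheep nvsp
Hunk 4: at line 5 remove [mzdse] add [gqcx] -> 16 lines: exj aex ytsx brt qdsi gqcx kkw hlln bvw crdbs svmg wcwg hyk huq dheep nvsp
Final line count: 16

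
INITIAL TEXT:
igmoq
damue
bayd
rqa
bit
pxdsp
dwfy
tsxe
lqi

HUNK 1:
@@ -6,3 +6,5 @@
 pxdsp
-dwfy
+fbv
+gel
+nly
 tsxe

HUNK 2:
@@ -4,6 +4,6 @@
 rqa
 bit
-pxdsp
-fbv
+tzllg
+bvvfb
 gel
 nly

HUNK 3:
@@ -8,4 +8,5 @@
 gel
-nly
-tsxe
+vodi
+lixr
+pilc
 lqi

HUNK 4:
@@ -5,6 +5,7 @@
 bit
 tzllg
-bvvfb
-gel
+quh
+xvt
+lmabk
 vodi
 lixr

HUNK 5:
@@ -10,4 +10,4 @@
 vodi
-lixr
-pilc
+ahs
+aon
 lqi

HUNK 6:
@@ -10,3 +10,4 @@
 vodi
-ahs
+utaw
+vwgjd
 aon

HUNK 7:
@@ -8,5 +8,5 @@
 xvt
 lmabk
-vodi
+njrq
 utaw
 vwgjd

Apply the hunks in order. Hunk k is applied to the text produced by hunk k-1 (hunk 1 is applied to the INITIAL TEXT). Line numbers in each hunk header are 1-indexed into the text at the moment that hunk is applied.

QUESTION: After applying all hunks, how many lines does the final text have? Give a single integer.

Hunk 1: at line 6 remove [dwfy] add [fbv,gel,nly] -> 11 lines: igmoq damue bayd rqa bit pxdsp fbv gel nly tsxe lqi
Hunk 2: at line 4 remove [pxdsp,fbv] add [tzllg,bvvfb] -> 11 lines: igmoq damue bayd rqa bit tzllg bvvfb gel nly tsxe lqi
Hunk 3: at line 8 remove [nly,tsxe] add [vodi,lixr,pilc] -> 12 lines: igmoq damue bayd rqa bit tzllg bvvfb gel vodi lixr pilc lqi
Hunk 4: at line 5 remove [bvvfb,gel] add [quh,xvt,lmabk] -> 13 lines: igmoq damue bayd rqa bit tzllg quh xvt lmabk vodi lixr pilc lqi
Hunk 5: at line 10 remove [lixr,pilc] add [ahs,aon] -> 13 lines: igmoq damue bayd rqa bit tzllg quh xvt lmabk vodi ahs aon lqi
Hunk 6: at line 10 remove [ahs] add [utaw,vwgjd] -> 14 lines: igmoq damue bayd rqa bit tzllg quh xvt lmabk vodi utaw vwgjd aon lqi
Hunk 7: at line 8 remove [vodi] add [njrq] -> 14 lines: igmoq damue bayd rqa bit tzllg quh xvt lmabk njrq utaw vwgjd aon lqi
Final line count: 14

Answer: 14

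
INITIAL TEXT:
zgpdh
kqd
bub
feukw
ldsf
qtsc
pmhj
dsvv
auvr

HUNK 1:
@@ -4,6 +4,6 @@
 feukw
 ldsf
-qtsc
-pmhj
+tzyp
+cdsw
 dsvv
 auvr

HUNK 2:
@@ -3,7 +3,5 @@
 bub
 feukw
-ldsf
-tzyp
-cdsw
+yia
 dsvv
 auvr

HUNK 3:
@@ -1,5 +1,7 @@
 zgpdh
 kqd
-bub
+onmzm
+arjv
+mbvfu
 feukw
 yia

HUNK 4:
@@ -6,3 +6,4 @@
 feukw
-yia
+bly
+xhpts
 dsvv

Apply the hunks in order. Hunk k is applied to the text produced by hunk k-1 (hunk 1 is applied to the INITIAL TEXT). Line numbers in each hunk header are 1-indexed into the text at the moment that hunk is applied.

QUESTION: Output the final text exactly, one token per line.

Hunk 1: at line 4 remove [qtsc,pmhj] add [tzyp,cdsw] -> 9 lines: zgpdh kqd bub feukw ldsf tzyp cdsw dsvv auvr
Hunk 2: at line 3 remove [ldsf,tzyp,cdsw] add [yia] -> 7 lines: zgpdh kqd bub feukw yia dsvv auvr
Hunk 3: at line 1 remove [bub] add [onmzm,arjv,mbvfu] -> 9 lines: zgpdh kqd onmzm arjv mbvfu feukw yia dsvv auvr
Hunk 4: at line 6 remove [yia] add [bly,xhpts] -> 10 lines: zgpdh kqd onmzm arjv mbvfu feukw bly xhpts dsvv auvr

Answer: zgpdh
kqd
onmzm
arjv
mbvfu
feukw
bly
xhpts
dsvv
auvr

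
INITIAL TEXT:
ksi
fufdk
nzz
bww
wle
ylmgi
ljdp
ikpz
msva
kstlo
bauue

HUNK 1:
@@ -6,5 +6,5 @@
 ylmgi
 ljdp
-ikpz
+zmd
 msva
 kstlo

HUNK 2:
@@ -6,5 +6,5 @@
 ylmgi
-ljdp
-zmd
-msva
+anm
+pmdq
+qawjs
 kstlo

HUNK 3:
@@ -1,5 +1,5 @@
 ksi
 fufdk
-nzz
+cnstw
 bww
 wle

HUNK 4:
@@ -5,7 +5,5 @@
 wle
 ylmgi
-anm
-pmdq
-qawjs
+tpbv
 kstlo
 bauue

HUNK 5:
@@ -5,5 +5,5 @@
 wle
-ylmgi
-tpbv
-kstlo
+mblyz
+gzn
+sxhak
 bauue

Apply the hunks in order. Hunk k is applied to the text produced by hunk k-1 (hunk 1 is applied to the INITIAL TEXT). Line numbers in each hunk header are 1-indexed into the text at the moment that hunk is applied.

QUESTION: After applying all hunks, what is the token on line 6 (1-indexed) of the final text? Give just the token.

Hunk 1: at line 6 remove [ikpz] add [zmd] -> 11 lines: ksi fufdk nzz bww wle ylmgi ljdp zmd msva kstlo bauue
Hunk 2: at line 6 remove [ljdp,zmd,msva] add [anm,pmdq,qawjs] -> 11 lines: ksi fufdk nzz bww wle ylmgi anm pmdq qawjs kstlo bauue
Hunk 3: at line 1 remove [nzz] add [cnstw] -> 11 lines: ksi fufdk cnstw bww wle ylmgi anm pmdq qawjs kstlo bauue
Hunk 4: at line 5 remove [anm,pmdq,qawjs] add [tpbv] -> 9 lines: ksi fufdk cnstw bww wle ylmgi tpbv kstlo bauue
Hunk 5: at line 5 remove [ylmgi,tpbv,kstlo] add [mblyz,gzn,sxhak] -> 9 lines: ksi fufdk cnstw bww wle mblyz gzn sxhak bauue
Final line 6: mblyz

Answer: mblyz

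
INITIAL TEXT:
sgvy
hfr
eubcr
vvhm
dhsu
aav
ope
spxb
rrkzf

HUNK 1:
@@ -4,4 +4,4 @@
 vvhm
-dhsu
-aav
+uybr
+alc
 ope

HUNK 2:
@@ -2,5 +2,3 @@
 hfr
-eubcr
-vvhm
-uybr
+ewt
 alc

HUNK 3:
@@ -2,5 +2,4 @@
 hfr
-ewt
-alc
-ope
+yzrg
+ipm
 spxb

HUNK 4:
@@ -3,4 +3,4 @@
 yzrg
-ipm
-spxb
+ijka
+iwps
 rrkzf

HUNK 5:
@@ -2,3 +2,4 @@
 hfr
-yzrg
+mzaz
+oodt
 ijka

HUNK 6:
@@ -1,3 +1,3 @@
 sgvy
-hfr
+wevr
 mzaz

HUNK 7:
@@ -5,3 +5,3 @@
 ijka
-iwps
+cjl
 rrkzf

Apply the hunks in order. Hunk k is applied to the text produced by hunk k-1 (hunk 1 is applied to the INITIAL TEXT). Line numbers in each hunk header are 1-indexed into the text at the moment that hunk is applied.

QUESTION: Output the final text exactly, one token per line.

Answer: sgvy
wevr
mzaz
oodt
ijka
cjl
rrkzf

Derivation:
Hunk 1: at line 4 remove [dhsu,aav] add [uybr,alc] -> 9 lines: sgvy hfr eubcr vvhm uybr alc ope spxb rrkzf
Hunk 2: at line 2 remove [eubcr,vvhm,uybr] add [ewt] -> 7 lines: sgvy hfr ewt alc ope spxb rrkzf
Hunk 3: at line 2 remove [ewt,alc,ope] add [yzrg,ipm] -> 6 lines: sgvy hfr yzrg ipm spxb rrkzf
Hunk 4: at line 3 remove [ipm,spxb] add [ijka,iwps] -> 6 lines: sgvy hfr yzrg ijka iwps rrkzf
Hunk 5: at line 2 remove [yzrg] add [mzaz,oodt] -> 7 lines: sgvy hfr mzaz oodt ijka iwps rrkzf
Hunk 6: at line 1 remove [hfr] add [wevr] -> 7 lines: sgvy wevr mzaz oodt ijka iwps rrkzf
Hunk 7: at line 5 remove [iwps] add [cjl] -> 7 lines: sgvy wevr mzaz oodt ijka cjl rrkzf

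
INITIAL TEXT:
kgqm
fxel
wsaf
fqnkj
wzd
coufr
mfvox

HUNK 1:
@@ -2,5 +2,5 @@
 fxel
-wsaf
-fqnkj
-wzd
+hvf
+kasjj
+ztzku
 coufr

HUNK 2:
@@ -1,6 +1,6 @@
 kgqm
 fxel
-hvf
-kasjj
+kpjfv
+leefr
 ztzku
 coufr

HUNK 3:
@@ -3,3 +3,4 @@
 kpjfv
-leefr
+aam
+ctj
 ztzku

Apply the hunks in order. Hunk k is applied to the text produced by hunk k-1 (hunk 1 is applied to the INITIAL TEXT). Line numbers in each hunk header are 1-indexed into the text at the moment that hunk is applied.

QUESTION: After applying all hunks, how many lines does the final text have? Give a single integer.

Hunk 1: at line 2 remove [wsaf,fqnkj,wzd] add [hvf,kasjj,ztzku] -> 7 lines: kgqm fxel hvf kasjj ztzku coufr mfvox
Hunk 2: at line 1 remove [hvf,kasjj] add [kpjfv,leefr] -> 7 lines: kgqm fxel kpjfv leefr ztzku coufr mfvox
Hunk 3: at line 3 remove [leefr] add [aam,ctj] -> 8 lines: kgqm fxel kpjfv aam ctj ztzku coufr mfvox
Final line count: 8

Answer: 8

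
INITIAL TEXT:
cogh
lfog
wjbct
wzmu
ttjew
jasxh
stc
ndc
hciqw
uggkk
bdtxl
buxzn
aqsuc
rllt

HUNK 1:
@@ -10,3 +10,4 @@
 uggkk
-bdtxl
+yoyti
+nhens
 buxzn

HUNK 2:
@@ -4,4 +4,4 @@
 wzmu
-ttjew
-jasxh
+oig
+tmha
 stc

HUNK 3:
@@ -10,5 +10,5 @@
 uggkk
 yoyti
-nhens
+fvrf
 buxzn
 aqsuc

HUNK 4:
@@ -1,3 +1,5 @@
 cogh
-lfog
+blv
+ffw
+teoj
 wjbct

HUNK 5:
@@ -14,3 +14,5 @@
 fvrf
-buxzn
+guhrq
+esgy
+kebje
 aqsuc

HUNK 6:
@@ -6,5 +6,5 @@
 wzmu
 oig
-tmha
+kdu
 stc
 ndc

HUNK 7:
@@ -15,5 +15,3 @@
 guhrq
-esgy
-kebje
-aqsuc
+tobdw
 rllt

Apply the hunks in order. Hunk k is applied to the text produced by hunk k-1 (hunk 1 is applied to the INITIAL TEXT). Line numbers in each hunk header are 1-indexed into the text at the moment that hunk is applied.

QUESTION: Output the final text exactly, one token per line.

Hunk 1: at line 10 remove [bdtxl] add [yoyti,nhens] -> 15 lines: cogh lfog wjbct wzmu ttjew jasxh stc ndc hciqw uggkk yoyti nhens buxzn aqsuc rllt
Hunk 2: at line 4 remove [ttjew,jasxh] add [oig,tmha] -> 15 lines: cogh lfog wjbct wzmu oig tmha stc ndc hciqw uggkk yoyti nhens buxzn aqsuc rllt
Hunk 3: at line 10 remove [nhens] add [fvrf] -> 15 lines: cogh lfog wjbct wzmu oig tmha stc ndc hciqw uggkk yoyti fvrf buxzn aqsuc rllt
Hunk 4: at line 1 remove [lfog] add [blv,ffw,teoj] -> 17 lines: cogh blv ffw teoj wjbct wzmu oig tmha stc ndc hciqw uggkk yoyti fvrf buxzn aqsuc rllt
Hunk 5: at line 14 remove [buxzn] add [guhrq,esgy,kebje] -> 19 lines: cogh blv ffw teoj wjbct wzmu oig tmha stc ndc hciqw uggkk yoyti fvrf guhrq esgy kebje aqsuc rllt
Hunk 6: at line 6 remove [tmha] add [kdu] -> 19 lines: cogh blv ffw teoj wjbct wzmu oig kdu stc ndc hciqw uggkk yoyti fvrf guhrq esgy kebje aqsuc rllt
Hunk 7: at line 15 remove [esgy,kebje,aqsuc] add [tobdw] -> 17 lines: cogh blv ffw teoj wjbct wzmu oig kdu stc ndc hciqw uggkk yoyti fvrf guhrq tobdw rllt

Answer: cogh
blv
ffw
teoj
wjbct
wzmu
oig
kdu
stc
ndc
hciqw
uggkk
yoyti
fvrf
guhrq
tobdw
rllt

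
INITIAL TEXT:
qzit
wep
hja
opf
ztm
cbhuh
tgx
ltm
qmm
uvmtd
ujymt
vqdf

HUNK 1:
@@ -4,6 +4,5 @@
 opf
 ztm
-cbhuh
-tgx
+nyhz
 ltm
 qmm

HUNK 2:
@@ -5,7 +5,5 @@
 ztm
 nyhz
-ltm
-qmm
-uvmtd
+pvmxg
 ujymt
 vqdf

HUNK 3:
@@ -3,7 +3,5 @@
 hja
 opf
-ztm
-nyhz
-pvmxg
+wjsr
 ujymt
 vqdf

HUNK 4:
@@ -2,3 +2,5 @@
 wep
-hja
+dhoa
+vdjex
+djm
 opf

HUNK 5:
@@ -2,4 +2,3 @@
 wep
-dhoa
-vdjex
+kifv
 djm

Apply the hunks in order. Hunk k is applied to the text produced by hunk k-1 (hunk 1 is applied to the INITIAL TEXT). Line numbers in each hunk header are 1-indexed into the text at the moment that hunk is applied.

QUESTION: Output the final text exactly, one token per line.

Answer: qzit
wep
kifv
djm
opf
wjsr
ujymt
vqdf

Derivation:
Hunk 1: at line 4 remove [cbhuh,tgx] add [nyhz] -> 11 lines: qzit wep hja opf ztm nyhz ltm qmm uvmtd ujymt vqdf
Hunk 2: at line 5 remove [ltm,qmm,uvmtd] add [pvmxg] -> 9 lines: qzit wep hja opf ztm nyhz pvmxg ujymt vqdf
Hunk 3: at line 3 remove [ztm,nyhz,pvmxg] add [wjsr] -> 7 lines: qzit wep hja opf wjsr ujymt vqdf
Hunk 4: at line 2 remove [hja] add [dhoa,vdjex,djm] -> 9 lines: qzit wep dhoa vdjex djm opf wjsr ujymt vqdf
Hunk 5: at line 2 remove [dhoa,vdjex] add [kifv] -> 8 lines: qzit wep kifv djm opf wjsr ujymt vqdf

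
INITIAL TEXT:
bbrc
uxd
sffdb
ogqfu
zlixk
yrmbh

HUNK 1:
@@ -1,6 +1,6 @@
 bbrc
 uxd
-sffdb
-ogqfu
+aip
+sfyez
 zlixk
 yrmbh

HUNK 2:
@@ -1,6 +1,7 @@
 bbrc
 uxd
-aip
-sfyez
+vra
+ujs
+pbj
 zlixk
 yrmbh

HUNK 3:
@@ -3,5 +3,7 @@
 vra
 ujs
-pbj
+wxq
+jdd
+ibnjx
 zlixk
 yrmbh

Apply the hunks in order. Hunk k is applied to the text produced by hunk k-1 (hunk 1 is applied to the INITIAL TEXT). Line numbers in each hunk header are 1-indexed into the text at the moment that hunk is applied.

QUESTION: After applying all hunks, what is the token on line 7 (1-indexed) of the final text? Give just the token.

Hunk 1: at line 1 remove [sffdb,ogqfu] add [aip,sfyez] -> 6 lines: bbrc uxd aip sfyez zlixk yrmbh
Hunk 2: at line 1 remove [aip,sfyez] add [vra,ujs,pbj] -> 7 lines: bbrc uxd vra ujs pbj zlixk yrmbh
Hunk 3: at line 3 remove [pbj] add [wxq,jdd,ibnjx] -> 9 lines: bbrc uxd vra ujs wxq jdd ibnjx zlixk yrmbh
Final line 7: ibnjx

Answer: ibnjx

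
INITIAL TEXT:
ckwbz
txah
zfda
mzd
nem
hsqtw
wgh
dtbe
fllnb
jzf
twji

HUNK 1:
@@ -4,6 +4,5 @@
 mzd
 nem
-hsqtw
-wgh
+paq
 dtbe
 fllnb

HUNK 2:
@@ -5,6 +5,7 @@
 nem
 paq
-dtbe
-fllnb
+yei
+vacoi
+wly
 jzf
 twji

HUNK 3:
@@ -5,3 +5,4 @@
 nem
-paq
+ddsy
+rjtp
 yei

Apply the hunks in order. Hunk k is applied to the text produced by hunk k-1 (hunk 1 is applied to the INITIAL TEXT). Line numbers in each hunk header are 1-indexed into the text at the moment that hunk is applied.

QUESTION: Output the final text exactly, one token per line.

Hunk 1: at line 4 remove [hsqtw,wgh] add [paq] -> 10 lines: ckwbz txah zfda mzd nem paq dtbe fllnb jzf twji
Hunk 2: at line 5 remove [dtbe,fllnb] add [yei,vacoi,wly] -> 11 lines: ckwbz txah zfda mzd nem paq yei vacoi wly jzf twji
Hunk 3: at line 5 remove [paq] add [ddsy,rjtp] -> 12 lines: ckwbz txah zfda mzd nem ddsy rjtp yei vacoi wly jzf twji

Answer: ckwbz
txah
zfda
mzd
nem
ddsy
rjtp
yei
vacoi
wly
jzf
twji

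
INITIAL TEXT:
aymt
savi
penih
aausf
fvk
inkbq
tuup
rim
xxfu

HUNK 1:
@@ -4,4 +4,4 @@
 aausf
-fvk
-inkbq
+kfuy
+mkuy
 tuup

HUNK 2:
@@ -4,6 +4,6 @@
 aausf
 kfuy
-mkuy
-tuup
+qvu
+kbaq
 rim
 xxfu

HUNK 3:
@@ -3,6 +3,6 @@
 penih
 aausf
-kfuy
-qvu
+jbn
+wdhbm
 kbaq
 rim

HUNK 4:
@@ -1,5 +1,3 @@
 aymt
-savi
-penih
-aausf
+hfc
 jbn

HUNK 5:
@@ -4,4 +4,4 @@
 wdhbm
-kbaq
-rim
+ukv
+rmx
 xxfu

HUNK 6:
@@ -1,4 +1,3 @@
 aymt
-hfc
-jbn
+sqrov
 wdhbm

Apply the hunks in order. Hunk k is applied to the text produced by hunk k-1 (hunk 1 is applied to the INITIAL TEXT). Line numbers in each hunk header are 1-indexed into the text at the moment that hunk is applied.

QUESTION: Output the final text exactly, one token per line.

Answer: aymt
sqrov
wdhbm
ukv
rmx
xxfu

Derivation:
Hunk 1: at line 4 remove [fvk,inkbq] add [kfuy,mkuy] -> 9 lines: aymt savi penih aausf kfuy mkuy tuup rim xxfu
Hunk 2: at line 4 remove [mkuy,tuup] add [qvu,kbaq] -> 9 lines: aymt savi penih aausf kfuy qvu kbaq rim xxfu
Hunk 3: at line 3 remove [kfuy,qvu] add [jbn,wdhbm] -> 9 lines: aymt savi penih aausf jbn wdhbm kbaq rim xxfu
Hunk 4: at line 1 remove [savi,penih,aausf] add [hfc] -> 7 lines: aymt hfc jbn wdhbm kbaq rim xxfu
Hunk 5: at line 4 remove [kbaq,rim] add [ukv,rmx] -> 7 lines: aymt hfc jbn wdhbm ukv rmx xxfu
Hunk 6: at line 1 remove [hfc,jbn] add [sqrov] -> 6 lines: aymt sqrov wdhbm ukv rmx xxfu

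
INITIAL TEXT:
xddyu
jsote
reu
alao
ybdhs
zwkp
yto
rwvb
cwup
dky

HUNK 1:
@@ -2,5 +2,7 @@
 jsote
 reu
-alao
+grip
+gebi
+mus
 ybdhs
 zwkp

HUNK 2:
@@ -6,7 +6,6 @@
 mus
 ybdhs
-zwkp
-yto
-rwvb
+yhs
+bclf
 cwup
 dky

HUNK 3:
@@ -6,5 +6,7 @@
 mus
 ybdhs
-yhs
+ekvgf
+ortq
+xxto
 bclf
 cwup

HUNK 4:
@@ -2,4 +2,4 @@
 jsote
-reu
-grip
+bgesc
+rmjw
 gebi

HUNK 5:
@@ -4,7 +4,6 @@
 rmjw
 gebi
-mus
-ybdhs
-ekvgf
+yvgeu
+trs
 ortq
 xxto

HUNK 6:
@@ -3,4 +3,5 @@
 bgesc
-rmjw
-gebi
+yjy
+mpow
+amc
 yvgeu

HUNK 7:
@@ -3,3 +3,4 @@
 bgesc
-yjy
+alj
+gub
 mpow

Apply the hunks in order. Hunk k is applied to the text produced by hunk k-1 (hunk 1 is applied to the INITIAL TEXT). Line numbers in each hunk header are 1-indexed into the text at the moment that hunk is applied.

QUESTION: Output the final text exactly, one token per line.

Hunk 1: at line 2 remove [alao] add [grip,gebi,mus] -> 12 lines: xddyu jsote reu grip gebi mus ybdhs zwkp yto rwvb cwup dky
Hunk 2: at line 6 remove [zwkp,yto,rwvb] add [yhs,bclf] -> 11 lines: xddyu jsote reu grip gebi mus ybdhs yhs bclf cwup dky
Hunk 3: at line 6 remove [yhs] add [ekvgf,ortq,xxto] -> 13 lines: xddyu jsote reu grip gebi mus ybdhs ekvgf ortq xxto bclf cwup dky
Hunk 4: at line 2 remove [reu,grip] add [bgesc,rmjw] -> 13 lines: xddyu jsote bgesc rmjw gebi mus ybdhs ekvgf ortq xxto bclf cwup dky
Hunk 5: at line 4 remove [mus,ybdhs,ekvgf] add [yvgeu,trs] -> 12 lines: xddyu jsote bgesc rmjw gebi yvgeu trs ortq xxto bclf cwup dky
Hunk 6: at line 3 remove [rmjw,gebi] add [yjy,mpow,amc] -> 13 lines: xddyu jsote bgesc yjy mpow amc yvgeu trs ortq xxto bclf cwup dky
Hunk 7: at line 3 remove [yjy] add [alj,gub] -> 14 lines: xddyu jsote bgesc alj gub mpow amc yvgeu trs ortq xxto bclf cwup dky

Answer: xddyu
jsote
bgesc
alj
gub
mpow
amc
yvgeu
trs
ortq
xxto
bclf
cwup
dky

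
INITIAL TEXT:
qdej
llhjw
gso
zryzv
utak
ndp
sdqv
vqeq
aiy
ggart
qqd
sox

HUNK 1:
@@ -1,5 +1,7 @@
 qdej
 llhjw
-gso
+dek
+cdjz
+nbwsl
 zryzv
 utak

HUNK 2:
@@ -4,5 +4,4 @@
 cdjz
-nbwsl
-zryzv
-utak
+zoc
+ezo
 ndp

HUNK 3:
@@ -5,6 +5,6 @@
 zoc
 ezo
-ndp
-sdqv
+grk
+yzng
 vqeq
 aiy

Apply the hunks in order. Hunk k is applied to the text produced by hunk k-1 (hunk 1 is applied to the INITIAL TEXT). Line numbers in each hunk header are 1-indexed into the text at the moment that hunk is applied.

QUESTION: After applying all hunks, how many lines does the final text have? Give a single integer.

Answer: 13

Derivation:
Hunk 1: at line 1 remove [gso] add [dek,cdjz,nbwsl] -> 14 lines: qdej llhjw dek cdjz nbwsl zryzv utak ndp sdqv vqeq aiy ggart qqd sox
Hunk 2: at line 4 remove [nbwsl,zryzv,utak] add [zoc,ezo] -> 13 lines: qdej llhjw dek cdjz zoc ezo ndp sdqv vqeq aiy ggart qqd sox
Hunk 3: at line 5 remove [ndp,sdqv] add [grk,yzng] -> 13 lines: qdej llhjw dek cdjz zoc ezo grk yzng vqeq aiy ggart qqd sox
Final line count: 13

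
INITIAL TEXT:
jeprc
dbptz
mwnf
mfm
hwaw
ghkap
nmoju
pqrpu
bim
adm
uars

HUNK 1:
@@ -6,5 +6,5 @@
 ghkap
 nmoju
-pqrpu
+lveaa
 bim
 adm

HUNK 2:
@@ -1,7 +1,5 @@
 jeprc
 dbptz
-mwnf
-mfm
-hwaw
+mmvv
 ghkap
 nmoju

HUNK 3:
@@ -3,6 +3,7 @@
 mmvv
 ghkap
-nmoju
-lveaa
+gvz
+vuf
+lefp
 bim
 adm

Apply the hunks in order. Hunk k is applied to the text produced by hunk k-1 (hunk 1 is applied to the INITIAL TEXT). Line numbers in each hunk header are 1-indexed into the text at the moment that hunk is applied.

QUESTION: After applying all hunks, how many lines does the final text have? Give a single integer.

Hunk 1: at line 6 remove [pqrpu] add [lveaa] -> 11 lines: jeprc dbptz mwnf mfm hwaw ghkap nmoju lveaa bim adm uars
Hunk 2: at line 1 remove [mwnf,mfm,hwaw] add [mmvv] -> 9 lines: jeprc dbptz mmvv ghkap nmoju lveaa bim adm uars
Hunk 3: at line 3 remove [nmoju,lveaa] add [gvz,vuf,lefp] -> 10 lines: jeprc dbptz mmvv ghkap gvz vuf lefp bim adm uars
Final line count: 10

Answer: 10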